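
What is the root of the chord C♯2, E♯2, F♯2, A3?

F#

C#, E#, F#, A are the tones of an F# minor-major seventh chord (F#–A–C#–E#), making F# the root.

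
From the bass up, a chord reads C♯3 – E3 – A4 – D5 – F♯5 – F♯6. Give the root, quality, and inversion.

D major ninth, third inversion

The pitch classes C#, E, A, D, F# arrange in thirds as D–F#–A–C#–E: a D major ninth chord.
With the seventh (C#) in the bass, the chord is in third inversion.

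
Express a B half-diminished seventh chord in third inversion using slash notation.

Third inversion of B half-diminished seventh has the seventh (A) in the bass. As a slash chord: Bø7/A.

Bø7/A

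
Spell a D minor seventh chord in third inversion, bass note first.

C, D, F, A

D minor seventh is D–F–A–C. Third inversion puts the seventh (C) in the bass, with the remaining tones above: C, D, F, A.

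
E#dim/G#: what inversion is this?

E#dim/G# means E# diminished with G# in the bass. G# is the third of E# diminished (E#–G#–B), so this is first inversion.

first inversion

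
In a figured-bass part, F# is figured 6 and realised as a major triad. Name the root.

The figures 6 mean the third of the chord is in the bass. If F# is the third of a major triad, the root is D (chord tones D–F#–A).

D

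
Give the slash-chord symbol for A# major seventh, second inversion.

Second inversion of A# major seventh has the fifth (E#) in the bass. As a slash chord: A#maj7/E#.

A#maj7/E#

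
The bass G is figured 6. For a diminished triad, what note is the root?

The figures 6 mean the third of the chord is in the bass. If G is the third of a diminished triad, the root is E (chord tones E–G–Bb).

E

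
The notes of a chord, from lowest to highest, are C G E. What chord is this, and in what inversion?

The distinct note names are C, G, E. Stacked in thirds they read C–E–G, which is a major triad on C.
With the root (C) in the bass, the chord is in root position (figured bass 5/3).

C major, root position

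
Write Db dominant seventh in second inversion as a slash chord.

Db7/Ab

Second inversion of Db dominant seventh has the fifth (Ab) in the bass. As a slash chord: Db7/Ab.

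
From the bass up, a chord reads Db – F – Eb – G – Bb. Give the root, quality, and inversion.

Reducing to letter names: Db, F, Eb, G, Bb. These stack in thirds as Eb–G–Bb–Db–F — an Eb dominant ninth chord.
The lowest note is Db, the seventh of the chord, so this is third inversion.

Eb dominant ninth, third inversion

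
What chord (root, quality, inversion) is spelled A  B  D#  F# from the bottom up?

The distinct note names are A, B, D#, F#. Stacked in thirds they read B–D#–F#–A, which is a dominant seventh chord on B.
The lowest note is A, the seventh of the chord, so this is third inversion (figured bass 4/2).

B dominant seventh, third inversion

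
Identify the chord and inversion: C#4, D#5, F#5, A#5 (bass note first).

Reducing to letter names: C#, D#, F#, A#. These stack in thirds as D#–F#–A#–C# — a D# minor seventh chord.
The lowest note is C#, the seventh of the chord, so this is third inversion (figured bass 4/2).

D# minor seventh, third inversion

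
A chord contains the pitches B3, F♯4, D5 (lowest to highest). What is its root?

B

B, F#, D are the tones of a B minor triad (B–D–F#), making B the root.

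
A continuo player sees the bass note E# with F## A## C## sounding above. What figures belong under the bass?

4/2

The notes E#, F##, A##, C## stack in thirds as F##–A##–C##–E# — an F## dominant seventh chord. The bass E# is the seventh, so this is third inversion: figured 4/2.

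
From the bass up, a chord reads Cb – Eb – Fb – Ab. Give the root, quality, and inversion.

The pitch classes Cb, Eb, Fb, Ab arrange in thirds as Fb–Ab–Cb–Eb: an Fb major seventh chord.
Cb is the fifth of Fb major seventh; fifth in the bass means second inversion (figured bass 4/3).

Fb major seventh, second inversion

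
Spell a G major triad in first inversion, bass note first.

G major is G–B–D. First inversion puts the third (B) in the bass, with the remaining tones above: B, D, G.

B, D, G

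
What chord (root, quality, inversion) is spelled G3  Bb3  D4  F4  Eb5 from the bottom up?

Reducing to letter names: G, Bb, D, F, Eb. These stack in thirds as Eb–G–Bb–D–F — an Eb major ninth chord.
With the third (G) in the bass, the chord is in first inversion.

Eb major ninth, first inversion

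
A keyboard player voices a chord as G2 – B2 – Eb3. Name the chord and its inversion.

The pitch classes G, B, Eb arrange in thirds as Eb–G–B: an Eb augmented triad.
The lowest note is G, the third of the chord, so this is first inversion (figured bass 6).

Eb augmented, first inversion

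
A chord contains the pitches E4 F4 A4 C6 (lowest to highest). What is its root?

The distinct letter names are E, F, A, C. Arranged as a stack of thirds they read F–A–C–E, so F is the root (an F major seventh chord).

F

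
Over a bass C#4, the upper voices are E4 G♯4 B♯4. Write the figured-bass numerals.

7

The notes C#, E, G#, B# stack in thirds as C#–E–G#–B# — a C# minor-major seventh chord. The bass C# is the root, so this is root position: figured 7.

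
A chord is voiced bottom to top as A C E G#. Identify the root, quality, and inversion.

Reducing to letter names: A, C, E, G#. These stack in thirds as A–C–E–G# — an A minor-major seventh chord.
With the root (A) in the bass, the chord is in root position (figured bass 7).

A minor-major seventh, root position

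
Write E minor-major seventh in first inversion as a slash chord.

First inversion of E minor-major seventh has the third (G) in the bass. As a slash chord: Em(maj7)/G.

Em(maj7)/G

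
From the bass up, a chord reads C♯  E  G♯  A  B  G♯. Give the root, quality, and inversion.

A major ninth, first inversion

Reducing to letter names: C#, E, G#, A, B. These stack in thirds as A–C#–E–G#–B — an A major ninth chord.
With the third (C#) in the bass, the chord is in first inversion.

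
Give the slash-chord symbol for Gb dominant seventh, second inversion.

Gb7/Db

Second inversion of Gb dominant seventh has the fifth (Db) in the bass. As a slash chord: Gb7/Db.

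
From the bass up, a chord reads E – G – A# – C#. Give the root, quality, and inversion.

A# diminished seventh, second inversion

Reducing to letter names: E, G, A#, C#. These stack in thirds as A#–C#–E–G — an A# diminished seventh chord.
The lowest note is E, the fifth of the chord, so this is second inversion (figured bass 4/3).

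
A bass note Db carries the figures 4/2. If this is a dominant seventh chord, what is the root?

The figures 4/2 mean the seventh of the chord is in the bass. If Db is the seventh of a dominant seventh chord, the root is Eb (chord tones Eb–G–Bb–Db).

Eb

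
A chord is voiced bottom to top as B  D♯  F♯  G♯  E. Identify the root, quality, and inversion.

The distinct note names are B, D#, F#, G#, E. Stacked in thirds they read E–G#–B–D#–F#, which is a major ninth chord on E.
B is the fifth of E major ninth; fifth in the bass means second inversion.

E major ninth, second inversion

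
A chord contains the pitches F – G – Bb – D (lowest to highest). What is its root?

F, G, Bb, D are the tones of a G minor seventh chord (G–Bb–D–F), making G the root.

G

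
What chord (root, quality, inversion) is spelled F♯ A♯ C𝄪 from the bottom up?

Reducing to letter names: F#, A#, C##. These stack in thirds as F#–A#–C## — an F# augmented triad.
The lowest note is F#, the root of the chord, so this is root position (figured bass 5/3).

F# augmented, root position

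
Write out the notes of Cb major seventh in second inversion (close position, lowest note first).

Gb, Bb, Cb, Eb

Spelling Cb major seventh: Cb–Eb–Gb–Bb. In second inversion the fifth is bass, giving Gb, Bb, Cb, Eb from the bottom.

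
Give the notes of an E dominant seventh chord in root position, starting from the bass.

E, G#, B, D

E dominant seventh is E–G#–B–D. Root position puts the root (E) in the bass, with the remaining tones above: E, G#, B, D.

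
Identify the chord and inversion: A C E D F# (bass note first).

D dominant ninth, second inversion

Reducing to letter names: A, C, E, D, F#. These stack in thirds as D–F#–A–C–E — a D dominant ninth chord.
A is the fifth of D dominant ninth; fifth in the bass means second inversion.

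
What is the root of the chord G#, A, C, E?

A

The distinct letter names are G#, A, C, E. Arranged as a stack of thirds they read A–C–E–G#, so A is the root (an A minor-major seventh chord).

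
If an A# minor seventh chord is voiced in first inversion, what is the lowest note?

The third of A# minor seventh (A#–C#–E#–G#) is C#; that is the bass in first inversion.

C#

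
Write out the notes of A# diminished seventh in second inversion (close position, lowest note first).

E, G, A#, C#

The chord tones are A#–C#–E–G. With the fifth (E) lowest for second inversion: E, G, A#, C#.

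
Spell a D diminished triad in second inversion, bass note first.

The chord tones are D–F–Ab. With the fifth (Ab) lowest for second inversion: Ab, D, F.

Ab, D, F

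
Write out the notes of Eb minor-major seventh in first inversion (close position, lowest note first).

Eb minor-major seventh is Eb–Gb–Bb–D. First inversion puts the third (Gb) in the bass, with the remaining tones above: Gb, Bb, D, Eb.

Gb, Bb, D, Eb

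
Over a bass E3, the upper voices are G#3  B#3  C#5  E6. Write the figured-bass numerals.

6/5

The notes E, G#, B#, C# stack in thirds as C#–E–G#–B# — a C# minor-major seventh chord. The bass E is the third, so this is first inversion: figured 6/5.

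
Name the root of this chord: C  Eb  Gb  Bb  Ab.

C, Eb, Gb, Bb, Ab are the tones of an Ab dominant ninth chord (Ab–C–Eb–Gb–Bb), making Ab the root.

Ab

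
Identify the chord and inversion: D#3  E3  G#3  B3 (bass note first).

E major seventh, third inversion

The pitch classes D#, E, G#, B arrange in thirds as E–G#–B–D#: an E major seventh chord.
D# is the seventh of E major seventh; seventh in the bass means third inversion (figured bass 4/2).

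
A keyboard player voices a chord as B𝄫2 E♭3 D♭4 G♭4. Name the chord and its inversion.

Eb half-diminished seventh, second inversion

Reducing to letter names: Bbb, Eb, Db, Gb. These stack in thirds as Eb–Gb–Bbb–Db — an Eb half-diminished seventh chord.
The lowest note is Bbb, the fifth of the chord, so this is second inversion (figured bass 4/3).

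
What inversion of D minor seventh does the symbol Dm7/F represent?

Dm7/F means D minor seventh with F in the bass. F is the third of D minor seventh (D–F–A–C), so this is first inversion.

first inversion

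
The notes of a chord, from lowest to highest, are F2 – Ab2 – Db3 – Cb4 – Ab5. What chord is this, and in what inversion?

Reducing to letter names: F, Ab, Db, Cb. These stack in thirds as Db–F–Ab–Cb — a Db dominant seventh chord.
F is the third of Db dominant seventh; third in the bass means first inversion (figured bass 6/5).

Db dominant seventh, first inversion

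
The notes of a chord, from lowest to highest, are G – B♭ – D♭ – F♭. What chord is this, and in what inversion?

The pitch classes G, Bb, Db, Fb arrange in thirds as G–Bb–Db–Fb: a G diminished seventh chord.
The lowest note is G, the root of the chord, so this is root position (figured bass 7).

G diminished seventh, root position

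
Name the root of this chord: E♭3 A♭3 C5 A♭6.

Ab

Eb, Ab, C are the tones of an Ab major triad (Ab–C–Eb), making Ab the root.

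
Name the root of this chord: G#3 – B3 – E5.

E

The distinct letter names are G#, B, E. Arranged as a stack of thirds they read E–G#–B, so E is the root (an E major triad).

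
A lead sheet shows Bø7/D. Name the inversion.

first inversion

Bø7/D means B half-diminished seventh with D in the bass. D is the third of B half-diminished seventh (B–D–F–A), so this is first inversion.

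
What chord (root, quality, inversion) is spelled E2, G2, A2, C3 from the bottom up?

A minor seventh, second inversion

The distinct note names are E, G, A, C. Stacked in thirds they read A–C–E–G, which is a minor seventh chord on A.
With the fifth (E) in the bass, the chord is in second inversion (figured bass 4/3).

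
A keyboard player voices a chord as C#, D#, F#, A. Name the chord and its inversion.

The distinct note names are C#, D#, F#, A. Stacked in thirds they read D#–F#–A–C#, which is a half-diminished seventh chord on D#.
C# is the seventh of D# half-diminished seventh; seventh in the bass means third inversion (figured bass 4/2).

D# half-diminished seventh, third inversion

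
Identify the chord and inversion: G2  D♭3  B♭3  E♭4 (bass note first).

The distinct note names are G, Db, Bb, Eb. Stacked in thirds they read Eb–G–Bb–Db, which is a dominant seventh chord on Eb.
With the third (G) in the bass, the chord is in first inversion (figured bass 6/5).

Eb dominant seventh, first inversion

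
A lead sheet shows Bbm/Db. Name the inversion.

first inversion

Bbm/Db means Bb minor with Db in the bass. Db is the third of Bb minor (Bb–Db–F), so this is first inversion.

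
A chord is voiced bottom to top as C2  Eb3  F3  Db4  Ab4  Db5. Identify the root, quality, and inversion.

Reducing to letter names: C, Eb, F, Db, Ab. These stack in thirds as Db–F–Ab–C–Eb — a Db major ninth chord.
With the seventh (C) in the bass, the chord is in third inversion.

Db major ninth, third inversion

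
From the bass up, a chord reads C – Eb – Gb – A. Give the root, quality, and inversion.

The distinct note names are C, Eb, Gb, A. Stacked in thirds they read A–C–Eb–Gb, which is a diminished seventh chord on A.
C is the third of A diminished seventh; third in the bass means first inversion (figured bass 6/5).

A diminished seventh, first inversion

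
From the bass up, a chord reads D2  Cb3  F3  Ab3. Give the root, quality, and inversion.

Reducing to letter names: D, Cb, F, Ab. These stack in thirds as D–F–Ab–Cb — a D diminished seventh chord.
D is the root of D diminished seventh; root in the bass means root position (figured bass 7).

D diminished seventh, root position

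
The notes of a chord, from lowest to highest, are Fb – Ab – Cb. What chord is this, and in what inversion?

Fb major, root position

The distinct note names are Fb, Ab, Cb. Stacked in thirds they read Fb–Ab–Cb, which is a major triad on Fb.
With the root (Fb) in the bass, the chord is in root position (figured bass 5/3).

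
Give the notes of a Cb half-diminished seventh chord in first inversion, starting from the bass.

Ebb, Gbb, Bbb, Cb

The chord tones are Cb–Ebb–Gbb–Bbb. With the third (Ebb) lowest for first inversion: Ebb, Gbb, Bbb, Cb.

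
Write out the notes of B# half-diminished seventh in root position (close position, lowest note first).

B# half-diminished seventh is B#–D#–F#–A#. Root position puts the root (B#) in the bass, with the remaining tones above: B#, D#, F#, A#.

B#, D#, F#, A#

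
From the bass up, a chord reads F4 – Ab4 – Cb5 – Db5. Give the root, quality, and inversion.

Db dominant seventh, first inversion

The distinct note names are F, Ab, Cb, Db. Stacked in thirds they read Db–F–Ab–Cb, which is a dominant seventh chord on Db.
With the third (F) in the bass, the chord is in first inversion (figured bass 6/5).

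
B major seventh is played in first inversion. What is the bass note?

B major seventh is B–D#–F#–A#. First inversion places the third in the bass: D#.

D#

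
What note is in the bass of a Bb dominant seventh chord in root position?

Bb

Bb dominant seventh is Bb–D–F–Ab. Root position places the root in the bass: Bb.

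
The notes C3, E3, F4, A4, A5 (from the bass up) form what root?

C, E, F, A are the tones of an F major seventh chord (F–A–C–E), making F the root.

F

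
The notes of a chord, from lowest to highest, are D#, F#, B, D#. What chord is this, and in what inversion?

The distinct note names are D#, F#, B. Stacked in thirds they read B–D#–F#, which is a major triad on B.
The lowest note is D#, the third of the chord, so this is first inversion (figured bass 6).

B major, first inversion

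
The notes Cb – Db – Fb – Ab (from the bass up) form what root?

Db

Reordering Cb, Db, Fb, Ab into stacked thirds gives Db–Fb–Ab–Cb; the bottom of that stack, Db, is the root.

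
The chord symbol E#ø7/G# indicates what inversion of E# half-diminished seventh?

first inversion

E#ø7/G# means E# half-diminished seventh with G# in the bass. G# is the third of E# half-diminished seventh (E#–G#–B–D#), so this is first inversion.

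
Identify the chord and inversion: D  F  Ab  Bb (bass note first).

Reducing to letter names: D, F, Ab, Bb. These stack in thirds as Bb–D–F–Ab — a Bb dominant seventh chord.
With the third (D) in the bass, the chord is in first inversion (figured bass 6/5).

Bb dominant seventh, first inversion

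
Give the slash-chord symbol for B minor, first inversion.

Bm/D

First inversion of B minor has the third (D) in the bass. As a slash chord: Bm/D.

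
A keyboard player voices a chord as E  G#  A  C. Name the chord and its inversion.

A minor-major seventh, second inversion

The pitch classes E, G#, A, C arrange in thirds as A–C–E–G#: an A minor-major seventh chord.
E is the fifth of A minor-major seventh; fifth in the bass means second inversion (figured bass 4/3).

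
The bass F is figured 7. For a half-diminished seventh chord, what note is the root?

F

The figures 7 mean the root of the chord is in the bass. If F is the root of a half-diminished seventh chord, the root is F (chord tones F–Ab–Cb–Eb).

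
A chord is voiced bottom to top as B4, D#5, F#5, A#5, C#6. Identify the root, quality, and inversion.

The pitch classes B, D#, F#, A#, C# arrange in thirds as B–D#–F#–A#–C#: a B major ninth chord.
B is the root of B major ninth; root in the bass means root position.

B major ninth, root position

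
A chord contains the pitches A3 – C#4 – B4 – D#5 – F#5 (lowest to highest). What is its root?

Reordering A, C#, B, D#, F# into stacked thirds gives B–D#–F#–A–C#; the bottom of that stack, B, is the root.

B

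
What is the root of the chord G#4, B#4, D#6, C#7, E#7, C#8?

C#

Reordering G#, B#, D#, C#, E# into stacked thirds gives C#–E#–G#–B#–D#; the bottom of that stack, C#, is the root.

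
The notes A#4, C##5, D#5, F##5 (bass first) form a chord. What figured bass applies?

4/3

The notes A#, C##, D#, F## stack in thirds as D#–F##–A#–C## — a D# major seventh chord. The bass A# is the fifth, so this is second inversion: figured 4/3.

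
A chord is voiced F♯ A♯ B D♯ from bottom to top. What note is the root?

B

Reordering F#, A#, B, D# into stacked thirds gives B–D#–F#–A#; the bottom of that stack, B, is the root.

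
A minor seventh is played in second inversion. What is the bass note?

E

In second inversion the fifth is lowest. For A minor seventh (A–C–E–G) that is E.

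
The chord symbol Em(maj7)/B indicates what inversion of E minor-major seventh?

second inversion

Em(maj7)/B means E minor-major seventh with B in the bass. B is the fifth of E minor-major seventh (E–G–B–D#), so this is second inversion.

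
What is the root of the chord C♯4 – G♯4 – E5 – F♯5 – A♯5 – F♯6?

Reordering C#, G#, E, F#, A# into stacked thirds gives F#–A#–C#–E–G#; the bottom of that stack, F#, is the root.

F#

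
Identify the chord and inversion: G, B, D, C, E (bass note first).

Reducing to letter names: G, B, D, C, E. These stack in thirds as C–E–G–B–D — a C major ninth chord.
G is the fifth of C major ninth; fifth in the bass means second inversion.

C major ninth, second inversion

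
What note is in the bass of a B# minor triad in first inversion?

B# minor is B#–D#–F##. First inversion places the third in the bass: D#.

D#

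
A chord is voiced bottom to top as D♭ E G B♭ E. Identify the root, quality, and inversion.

E diminished seventh, third inversion

Reducing to letter names: Db, E, G, Bb. These stack in thirds as E–G–Bb–Db — an E diminished seventh chord.
With the seventh (Db) in the bass, the chord is in third inversion (figured bass 4/2).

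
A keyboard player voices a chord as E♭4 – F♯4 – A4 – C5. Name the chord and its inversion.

The pitch classes Eb, F#, A, C arrange in thirds as F#–A–C–Eb: an F# diminished seventh chord.
The lowest note is Eb, the seventh of the chord, so this is third inversion (figured bass 4/2).

F# diminished seventh, third inversion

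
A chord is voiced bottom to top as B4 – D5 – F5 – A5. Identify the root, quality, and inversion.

B half-diminished seventh, root position

The pitch classes B, D, F, A arrange in thirds as B–D–F–A: a B half-diminished seventh chord.
B is the root of B half-diminished seventh; root in the bass means root position (figured bass 7).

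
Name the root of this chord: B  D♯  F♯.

B, D#, F# are the tones of a B major triad (B–D#–F#), making B the root.

B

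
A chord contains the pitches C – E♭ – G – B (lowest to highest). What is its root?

C

The distinct letter names are C, Eb, G, B. Arranged as a stack of thirds they read C–Eb–G–B, so C is the root (a C minor-major seventh chord).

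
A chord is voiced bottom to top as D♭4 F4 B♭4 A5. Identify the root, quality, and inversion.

Reducing to letter names: Db, F, Bb, A. These stack in thirds as Bb–Db–F–A — a Bb minor-major seventh chord.
Db is the third of Bb minor-major seventh; third in the bass means first inversion (figured bass 6/5).

Bb minor-major seventh, first inversion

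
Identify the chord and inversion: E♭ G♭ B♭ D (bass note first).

The distinct note names are Eb, Gb, Bb, D. Stacked in thirds they read Eb–Gb–Bb–D, which is a minor-major seventh chord on Eb.
With the root (Eb) in the bass, the chord is in root position (figured bass 7).

Eb minor-major seventh, root position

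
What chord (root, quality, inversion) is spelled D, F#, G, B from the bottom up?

The pitch classes D, F#, G, B arrange in thirds as G–B–D–F#: a G major seventh chord.
The lowest note is D, the fifth of the chord, so this is second inversion (figured bass 4/3).

G major seventh, second inversion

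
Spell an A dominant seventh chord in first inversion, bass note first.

C#, E, G, A

A dominant seventh is A–C#–E–G. First inversion puts the third (C#) in the bass, with the remaining tones above: C#, E, G, A.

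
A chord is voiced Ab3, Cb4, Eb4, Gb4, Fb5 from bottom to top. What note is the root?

The distinct letter names are Ab, Cb, Eb, Gb, Fb. Arranged as a stack of thirds they read Fb–Ab–Cb–Eb–Gb, so Fb is the root (an Fb major ninth chord).

Fb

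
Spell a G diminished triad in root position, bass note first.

Spelling G diminished: G–Bb–Db. In root position the root is bass, giving G, Bb, Db from the bottom.

G, Bb, Db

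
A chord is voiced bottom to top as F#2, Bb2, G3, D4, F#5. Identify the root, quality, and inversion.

The pitch classes F#, Bb, G, D arrange in thirds as G–Bb–D–F#: a G minor-major seventh chord.
F# is the seventh of G minor-major seventh; seventh in the bass means third inversion (figured bass 4/2).

G minor-major seventh, third inversion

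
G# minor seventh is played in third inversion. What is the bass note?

F#

The seventh of G# minor seventh (G#–B–D#–F#) is F#; that is the bass in third inversion.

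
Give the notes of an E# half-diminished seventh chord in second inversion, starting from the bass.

The chord tones are E#–G#–B–D#. With the fifth (B) lowest for second inversion: B, D#, E#, G#.

B, D#, E#, G#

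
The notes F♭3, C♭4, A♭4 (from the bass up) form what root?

Fb, Cb, Ab are the tones of an Fb major triad (Fb–Ab–Cb), making Fb the root.

Fb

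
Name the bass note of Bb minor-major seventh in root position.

Bb minor-major seventh is Bb–Db–F–A. Root position places the root in the bass: Bb.

Bb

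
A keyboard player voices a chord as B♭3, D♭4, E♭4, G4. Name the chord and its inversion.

The pitch classes Bb, Db, Eb, G arrange in thirds as Eb–G–Bb–Db: an Eb dominant seventh chord.
Bb is the fifth of Eb dominant seventh; fifth in the bass means second inversion (figured bass 4/3).

Eb dominant seventh, second inversion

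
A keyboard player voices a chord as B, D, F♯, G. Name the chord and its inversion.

G major seventh, first inversion

Reducing to letter names: B, D, F#, G. These stack in thirds as G–B–D–F# — a G major seventh chord.
B is the third of G major seventh; third in the bass means first inversion (figured bass 6/5).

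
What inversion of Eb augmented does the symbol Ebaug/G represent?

first inversion

Ebaug/G means Eb augmented with G in the bass. G is the third of Eb augmented (Eb–G–B), so this is first inversion.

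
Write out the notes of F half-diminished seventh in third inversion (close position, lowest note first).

Spelling F half-diminished seventh: F–Ab–Cb–Eb. In third inversion the seventh is bass, giving Eb, F, Ab, Cb from the bottom.

Eb, F, Ab, Cb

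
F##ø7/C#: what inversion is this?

F##ø7/C# means F## half-diminished seventh with C# in the bass. C# is the fifth of F## half-diminished seventh (F##–A#–C#–E#), so this is second inversion.

second inversion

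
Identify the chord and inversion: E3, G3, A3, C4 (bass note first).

Reducing to letter names: E, G, A, C. These stack in thirds as A–C–E–G — an A minor seventh chord.
E is the fifth of A minor seventh; fifth in the bass means second inversion (figured bass 4/3).

A minor seventh, second inversion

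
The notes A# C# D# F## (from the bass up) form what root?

D#

The distinct letter names are A#, C#, D#, F##. Arranged as a stack of thirds they read D#–F##–A#–C#, so D# is the root (a D# dominant seventh chord).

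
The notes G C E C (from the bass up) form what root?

Reordering G, C, E into stacked thirds gives C–E–G; the bottom of that stack, C, is the root.

C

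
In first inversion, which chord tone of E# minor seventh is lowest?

G#

The third of E# minor seventh (E#–G#–B#–D#) is G#; that is the bass in first inversion.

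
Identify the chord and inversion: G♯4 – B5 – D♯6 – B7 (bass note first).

G# minor, root position

The pitch classes G#, B, D# arrange in thirds as G#–B–D#: a G# minor triad.
G# is the root of G# minor; root in the bass means root position (figured bass 5/3).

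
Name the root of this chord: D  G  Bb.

G

D, G, Bb are the tones of a G minor triad (G–Bb–D), making G the root.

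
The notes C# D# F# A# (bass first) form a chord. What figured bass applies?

4/2

The notes C#, D#, F#, A# stack in thirds as D#–F#–A#–C# — a D# minor seventh chord. The bass C# is the seventh, so this is third inversion: figured 4/2.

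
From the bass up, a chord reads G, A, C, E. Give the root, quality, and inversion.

A minor seventh, third inversion

The distinct note names are G, A, C, E. Stacked in thirds they read A–C–E–G, which is a minor seventh chord on A.
G is the seventh of A minor seventh; seventh in the bass means third inversion (figured bass 4/2).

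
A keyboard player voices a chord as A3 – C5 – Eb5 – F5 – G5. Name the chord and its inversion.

The distinct note names are A, C, Eb, F, G. Stacked in thirds they read F–A–C–Eb–G, which is a dominant ninth chord on F.
The lowest note is A, the third of the chord, so this is first inversion.

F dominant ninth, first inversion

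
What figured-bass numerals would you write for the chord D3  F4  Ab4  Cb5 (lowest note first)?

7

The notes D, F, Ab, Cb stack in thirds as D–F–Ab–Cb — a D diminished seventh chord. The bass D is the root, so this is root position: figured 7.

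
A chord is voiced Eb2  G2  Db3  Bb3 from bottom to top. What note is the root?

Eb, G, Db, Bb are the tones of an Eb dominant seventh chord (Eb–G–Bb–Db), making Eb the root.

Eb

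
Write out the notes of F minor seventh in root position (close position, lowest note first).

Spelling F minor seventh: F–Ab–C–Eb. In root position the root is bass, giving F, Ab, C, Eb from the bottom.

F, Ab, C, Eb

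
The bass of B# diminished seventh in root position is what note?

In root position the root is lowest. For B# diminished seventh (B#–D#–F#–A) that is B#.

B#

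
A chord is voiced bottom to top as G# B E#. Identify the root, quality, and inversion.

The distinct note names are G#, B, E#. Stacked in thirds they read E#–G#–B, which is a diminished triad on E#.
G# is the third of E# diminished; third in the bass means first inversion (figured bass 6).

E# diminished, first inversion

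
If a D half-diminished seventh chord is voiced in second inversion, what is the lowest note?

Ab

In second inversion the fifth is lowest. For D half-diminished seventh (D–F–Ab–C) that is Ab.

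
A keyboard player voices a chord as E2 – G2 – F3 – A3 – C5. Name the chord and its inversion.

F major ninth, third inversion

Reducing to letter names: E, G, F, A, C. These stack in thirds as F–A–C–E–G — an F major ninth chord.
With the seventh (E) in the bass, the chord is in third inversion.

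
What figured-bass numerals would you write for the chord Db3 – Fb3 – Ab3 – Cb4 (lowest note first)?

The notes Db, Fb, Ab, Cb stack in thirds as Db–Fb–Ab–Cb — a Db minor seventh chord. The bass Db is the root, so this is root position: figured 7.

7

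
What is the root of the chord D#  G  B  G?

G

D#, G, B are the tones of a G augmented triad (G–B–D#), making G the root.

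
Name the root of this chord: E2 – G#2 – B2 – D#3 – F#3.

E

E, G#, B, D#, F# are the tones of an E major ninth chord (E–G#–B–D#–F#), making E the root.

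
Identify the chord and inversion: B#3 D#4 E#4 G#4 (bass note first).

The pitch classes B#, D#, E#, G# arrange in thirds as E#–G#–B#–D#: an E# minor seventh chord.
B# is the fifth of E# minor seventh; fifth in the bass means second inversion (figured bass 4/3).

E# minor seventh, second inversion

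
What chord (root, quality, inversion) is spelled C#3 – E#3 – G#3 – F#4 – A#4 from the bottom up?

Reducing to letter names: C#, E#, G#, F#, A#. These stack in thirds as F#–A#–C#–E#–G# — an F# major ninth chord.
C# is the fifth of F# major ninth; fifth in the bass means second inversion.

F# major ninth, second inversion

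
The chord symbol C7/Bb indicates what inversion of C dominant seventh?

third inversion

C7/Bb means C dominant seventh with Bb in the bass. Bb is the seventh of C dominant seventh (C–E–G–Bb), so this is third inversion.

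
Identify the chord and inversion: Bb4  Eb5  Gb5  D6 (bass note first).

Eb minor-major seventh, second inversion

The distinct note names are Bb, Eb, Gb, D. Stacked in thirds they read Eb–Gb–Bb–D, which is a minor-major seventh chord on Eb.
With the fifth (Bb) in the bass, the chord is in second inversion (figured bass 4/3).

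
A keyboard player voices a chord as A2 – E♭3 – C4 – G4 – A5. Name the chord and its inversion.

Reducing to letter names: A, Eb, C, G. These stack in thirds as A–C–Eb–G — an A half-diminished seventh chord.
With the root (A) in the bass, the chord is in root position (figured bass 7).

A half-diminished seventh, root position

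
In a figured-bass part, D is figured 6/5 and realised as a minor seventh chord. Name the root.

The figures 6/5 mean the third of the chord is in the bass. If D is the third of a minor seventh chord, the root is B (chord tones B–D–F#–A).

B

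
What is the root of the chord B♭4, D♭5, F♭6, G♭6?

Reordering Bb, Db, Fb, Gb into stacked thirds gives Gb–Bb–Db–Fb; the bottom of that stack, Gb, is the root.

Gb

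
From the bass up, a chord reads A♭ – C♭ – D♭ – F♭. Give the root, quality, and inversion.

Db minor seventh, second inversion

The pitch classes Ab, Cb, Db, Fb arrange in thirds as Db–Fb–Ab–Cb: a Db minor seventh chord.
With the fifth (Ab) in the bass, the chord is in second inversion (figured bass 4/3).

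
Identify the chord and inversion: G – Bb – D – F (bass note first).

The distinct note names are G, Bb, D, F. Stacked in thirds they read G–Bb–D–F, which is a minor seventh chord on G.
The lowest note is G, the root of the chord, so this is root position (figured bass 7).

G minor seventh, root position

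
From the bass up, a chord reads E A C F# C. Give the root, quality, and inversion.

The pitch classes E, A, C, F# arrange in thirds as F#–A–C–E: an F# half-diminished seventh chord.
With the seventh (E) in the bass, the chord is in third inversion (figured bass 4/2).

F# half-diminished seventh, third inversion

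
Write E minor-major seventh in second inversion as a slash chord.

Second inversion of E minor-major seventh has the fifth (B) in the bass. As a slash chord: Em(maj7)/B.

Em(maj7)/B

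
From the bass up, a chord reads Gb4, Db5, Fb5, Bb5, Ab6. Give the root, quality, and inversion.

The pitch classes Gb, Db, Fb, Bb, Ab arrange in thirds as Gb–Bb–Db–Fb–Ab: a Gb dominant ninth chord.
Gb is the root of Gb dominant ninth; root in the bass means root position.

Gb dominant ninth, root position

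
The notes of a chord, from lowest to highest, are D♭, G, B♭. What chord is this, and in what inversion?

G diminished, second inversion

Reducing to letter names: Db, G, Bb. These stack in thirds as G–Bb–Db — a G diminished triad.
The lowest note is Db, the fifth of the chord, so this is second inversion (figured bass 6/4).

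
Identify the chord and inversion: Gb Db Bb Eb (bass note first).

Eb minor seventh, first inversion

Reducing to letter names: Gb, Db, Bb, Eb. These stack in thirds as Eb–Gb–Bb–Db — an Eb minor seventh chord.
Gb is the third of Eb minor seventh; third in the bass means first inversion (figured bass 6/5).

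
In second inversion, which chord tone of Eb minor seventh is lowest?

Bb

The fifth of Eb minor seventh (Eb–Gb–Bb–Db) is Bb; that is the bass in second inversion.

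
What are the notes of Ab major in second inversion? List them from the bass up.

Eb, Ab, C

Spelling Ab major: Ab–C–Eb. In second inversion the fifth is bass, giving Eb, Ab, C from the bottom.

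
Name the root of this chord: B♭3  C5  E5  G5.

C

Reordering Bb, C, E, G into stacked thirds gives C–E–G–Bb; the bottom of that stack, C, is the root.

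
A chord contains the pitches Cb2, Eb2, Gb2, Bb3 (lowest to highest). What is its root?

Cb, Eb, Gb, Bb are the tones of a Cb major seventh chord (Cb–Eb–Gb–Bb), making Cb the root.

Cb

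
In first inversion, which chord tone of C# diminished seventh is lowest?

C# diminished seventh is C#–E–G–Bb. First inversion places the third in the bass: E.

E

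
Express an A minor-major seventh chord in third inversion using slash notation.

Third inversion of A minor-major seventh has the seventh (G#) in the bass. As a slash chord: Am(maj7)/G#.

Am(maj7)/G#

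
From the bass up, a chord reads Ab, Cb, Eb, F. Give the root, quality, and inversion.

The distinct note names are Ab, Cb, Eb, F. Stacked in thirds they read F–Ab–Cb–Eb, which is a half-diminished seventh chord on F.
With the third (Ab) in the bass, the chord is in first inversion (figured bass 6/5).

F half-diminished seventh, first inversion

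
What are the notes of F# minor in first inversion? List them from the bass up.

A, C#, F#

Spelling F# minor: F#–A–C#. In first inversion the third is bass, giving A, C#, F# from the bottom.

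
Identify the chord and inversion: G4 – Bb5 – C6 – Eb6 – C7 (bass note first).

C minor seventh, second inversion

Reducing to letter names: G, Bb, C, Eb. These stack in thirds as C–Eb–G–Bb — a C minor seventh chord.
The lowest note is G, the fifth of the chord, so this is second inversion (figured bass 4/3).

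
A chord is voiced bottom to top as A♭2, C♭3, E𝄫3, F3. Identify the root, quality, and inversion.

The pitch classes Ab, Cb, Ebb, F arrange in thirds as F–Ab–Cb–Ebb: an F diminished seventh chord.
The lowest note is Ab, the third of the chord, so this is first inversion (figured bass 6/5).

F diminished seventh, first inversion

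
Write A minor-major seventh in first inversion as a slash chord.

Am(maj7)/C

First inversion of A minor-major seventh has the third (C) in the bass. As a slash chord: Am(maj7)/C.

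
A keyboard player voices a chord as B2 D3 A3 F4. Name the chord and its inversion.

B half-diminished seventh, root position

The distinct note names are B, D, A, F. Stacked in thirds they read B–D–F–A, which is a half-diminished seventh chord on B.
B is the root of B half-diminished seventh; root in the bass means root position (figured bass 7).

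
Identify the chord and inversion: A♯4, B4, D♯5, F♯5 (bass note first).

B major seventh, third inversion

The pitch classes A#, B, D#, F# arrange in thirds as B–D#–F#–A#: a B major seventh chord.
With the seventh (A#) in the bass, the chord is in third inversion (figured bass 4/2).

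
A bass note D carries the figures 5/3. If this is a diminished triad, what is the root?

The figures 5/3 mean the root of the chord is in the bass. If D is the root of a diminished triad, the root is D (chord tones D–F–Ab).

D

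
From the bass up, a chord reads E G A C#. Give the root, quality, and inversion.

The pitch classes E, G, A, C# arrange in thirds as A–C#–E–G: an A dominant seventh chord.
With the fifth (E) in the bass, the chord is in second inversion (figured bass 4/3).

A dominant seventh, second inversion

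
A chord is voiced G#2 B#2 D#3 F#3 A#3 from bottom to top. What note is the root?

G#

G#, B#, D#, F#, A# are the tones of a G# dominant ninth chord (G#–B#–D#–F#–A#), making G# the root.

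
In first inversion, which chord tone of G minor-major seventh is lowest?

Bb

In first inversion the third is lowest. For G minor-major seventh (G–Bb–D–F#) that is Bb.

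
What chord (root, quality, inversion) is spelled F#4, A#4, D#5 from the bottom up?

D# minor, first inversion

Reducing to letter names: F#, A#, D#. These stack in thirds as D#–F#–A# — a D# minor triad.
F# is the third of D# minor; third in the bass means first inversion (figured bass 6).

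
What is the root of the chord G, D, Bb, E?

The distinct letter names are G, D, Bb, E. Arranged as a stack of thirds they read E–G–Bb–D, so E is the root (an E half-diminished seventh chord).

E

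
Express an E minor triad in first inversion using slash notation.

First inversion of E minor has the third (G) in the bass. As a slash chord: Em/G.

Em/G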